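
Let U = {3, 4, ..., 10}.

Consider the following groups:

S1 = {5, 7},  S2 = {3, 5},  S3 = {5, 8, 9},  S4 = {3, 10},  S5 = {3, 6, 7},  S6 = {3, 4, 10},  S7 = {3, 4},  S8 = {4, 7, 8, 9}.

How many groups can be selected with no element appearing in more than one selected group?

2

S3, S5 are pairwise disjoint (S3={5,8,9}; S5={3,6,7}).
Every remaining group overlaps one of these, and no 3 of the listed groups are pairwise disjoint, so 2 is the maximum.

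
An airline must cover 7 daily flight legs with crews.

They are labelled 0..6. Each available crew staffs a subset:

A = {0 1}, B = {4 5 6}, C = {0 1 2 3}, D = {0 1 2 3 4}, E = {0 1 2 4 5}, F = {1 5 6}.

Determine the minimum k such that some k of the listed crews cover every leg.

2

Take {B, C}. Their union is {0, 1, 2, 3, 4, 5, 6}, which is all 7 legs.
No single crew has all 7 legs (the largest, D, has 5), so 2 is optimal.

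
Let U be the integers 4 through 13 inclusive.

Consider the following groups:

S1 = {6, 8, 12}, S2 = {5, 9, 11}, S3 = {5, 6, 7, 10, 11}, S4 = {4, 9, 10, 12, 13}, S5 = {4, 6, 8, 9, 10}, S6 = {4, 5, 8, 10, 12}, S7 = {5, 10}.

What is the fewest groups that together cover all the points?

Take {S3, S4, S6}. Their union is {4, 5, 6, 7, 8, 9, 10, 11, 12, 13}, which is all 10 points.
Only S3 contains 7, so S3 is forced; the remaining 5 points need at least 2 more groups (each remaining group adds at most 4) — so at least 3 groups are needed, and 3 is optimal.

3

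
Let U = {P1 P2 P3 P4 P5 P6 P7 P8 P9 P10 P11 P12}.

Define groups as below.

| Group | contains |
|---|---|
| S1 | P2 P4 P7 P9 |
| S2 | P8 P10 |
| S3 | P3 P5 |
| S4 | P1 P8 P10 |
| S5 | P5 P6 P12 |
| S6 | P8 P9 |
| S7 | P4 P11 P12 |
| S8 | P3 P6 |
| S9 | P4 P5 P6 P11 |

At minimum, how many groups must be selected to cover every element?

5

Take {S1, S4, S5, S7, S8}. Their union is {P1, P2, P3, P4, P5, P6, P7, P8, P9, P10, P11, P12}, which is all 12 elements.
No 4 of the 9 groups cover everything (all 126 combinations miss at least one element), so 5 is optimal.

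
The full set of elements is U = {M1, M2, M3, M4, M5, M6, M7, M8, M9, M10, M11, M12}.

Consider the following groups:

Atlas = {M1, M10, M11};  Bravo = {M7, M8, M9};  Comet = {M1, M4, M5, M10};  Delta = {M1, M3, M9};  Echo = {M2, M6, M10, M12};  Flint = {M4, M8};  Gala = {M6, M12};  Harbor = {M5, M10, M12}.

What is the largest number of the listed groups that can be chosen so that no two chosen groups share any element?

3

Atlas, Bravo, Gala are pairwise disjoint (Atlas={M1,M10,M11}; Bravo={M7,M8,M9}; Gala={M6,M12}).
Every remaining group overlaps one of these, and no 4 of the listed groups are pairwise disjoint, so 3 is the maximum.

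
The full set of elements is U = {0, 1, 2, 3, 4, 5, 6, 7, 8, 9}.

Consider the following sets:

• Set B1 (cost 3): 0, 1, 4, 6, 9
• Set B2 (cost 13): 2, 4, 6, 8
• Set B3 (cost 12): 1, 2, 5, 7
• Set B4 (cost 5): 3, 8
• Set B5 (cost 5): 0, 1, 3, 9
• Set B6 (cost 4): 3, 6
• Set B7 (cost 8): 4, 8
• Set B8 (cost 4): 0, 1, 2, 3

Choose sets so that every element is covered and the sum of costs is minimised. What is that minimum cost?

B1, B3, B4 together cover every element (B1 ∪ B3 ∪ B4 = {0, 1, 2, 3, 4, 5, 6, 7, 8, 9}); total cost 3 + 12 + 5 = 20.
The greedy pick B1, B8, B4, B3 costs 24; no covering selection beats 20.

20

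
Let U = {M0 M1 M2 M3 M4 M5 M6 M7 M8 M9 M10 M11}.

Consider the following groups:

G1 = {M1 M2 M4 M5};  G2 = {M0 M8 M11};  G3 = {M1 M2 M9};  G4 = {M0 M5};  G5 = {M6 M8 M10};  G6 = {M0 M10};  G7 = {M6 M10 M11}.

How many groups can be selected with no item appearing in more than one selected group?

3

G3, G4, G5 are pairwise disjoint (G3={M1,M2,M9}; G4={M0,M5}; G5={M6,M8,M10}).
Every remaining group overlaps one of these, and no 4 of the listed groups are pairwise disjoint, so 3 is the maximum.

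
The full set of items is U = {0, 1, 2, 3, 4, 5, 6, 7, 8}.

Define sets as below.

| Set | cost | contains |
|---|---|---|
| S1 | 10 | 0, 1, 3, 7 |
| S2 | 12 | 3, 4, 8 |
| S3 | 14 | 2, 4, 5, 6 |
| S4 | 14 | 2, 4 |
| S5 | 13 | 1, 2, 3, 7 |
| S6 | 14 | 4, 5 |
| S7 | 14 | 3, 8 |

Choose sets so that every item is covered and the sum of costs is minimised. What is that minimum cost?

S1, S2, S3 together cover every item (S1 ∪ S2 ∪ S3 = {0, 1, 2, 3, 4, 5, 6, 7, 8}); total cost 10 + 12 + 14 = 36.
No covering selection has total cost below 36.

36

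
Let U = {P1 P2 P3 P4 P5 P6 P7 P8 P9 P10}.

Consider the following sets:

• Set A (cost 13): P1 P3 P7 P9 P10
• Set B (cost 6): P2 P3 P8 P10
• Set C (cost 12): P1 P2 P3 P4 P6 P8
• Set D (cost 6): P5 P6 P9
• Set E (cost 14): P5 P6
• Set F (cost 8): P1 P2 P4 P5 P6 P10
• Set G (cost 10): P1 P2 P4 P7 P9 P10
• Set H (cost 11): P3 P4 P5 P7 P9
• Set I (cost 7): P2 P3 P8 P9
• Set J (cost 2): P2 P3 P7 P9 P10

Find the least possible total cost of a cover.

B, F, J together cover every item (B ∪ F ∪ J = {P1, P2, P3, P4, P5, P6, P7, P8, P9, P10}); total cost 6 + 8 + 2 = 16.
No covering selection has total cost below 16.

16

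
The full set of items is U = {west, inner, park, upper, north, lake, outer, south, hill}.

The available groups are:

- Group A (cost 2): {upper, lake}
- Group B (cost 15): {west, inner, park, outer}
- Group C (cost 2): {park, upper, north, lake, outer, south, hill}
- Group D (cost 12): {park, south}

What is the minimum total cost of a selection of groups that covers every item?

17

B, C together cover every item (B ∪ C = {west, inner, park, upper, north, lake, outer, south, hill}); total cost 15 + 2 = 17.
No covering selection has total cost below 17.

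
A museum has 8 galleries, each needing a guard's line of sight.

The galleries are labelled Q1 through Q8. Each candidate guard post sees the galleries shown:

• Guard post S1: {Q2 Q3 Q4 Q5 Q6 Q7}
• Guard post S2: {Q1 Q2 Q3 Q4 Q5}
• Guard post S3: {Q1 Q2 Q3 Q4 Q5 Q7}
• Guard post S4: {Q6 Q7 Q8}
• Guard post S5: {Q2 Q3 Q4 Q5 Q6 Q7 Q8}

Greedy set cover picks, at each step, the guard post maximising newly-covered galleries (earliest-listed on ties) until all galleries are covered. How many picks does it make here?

Greedy: pick S5 (covers 7 new) → pick S2 (covers 1 new). Total picks: 2.

2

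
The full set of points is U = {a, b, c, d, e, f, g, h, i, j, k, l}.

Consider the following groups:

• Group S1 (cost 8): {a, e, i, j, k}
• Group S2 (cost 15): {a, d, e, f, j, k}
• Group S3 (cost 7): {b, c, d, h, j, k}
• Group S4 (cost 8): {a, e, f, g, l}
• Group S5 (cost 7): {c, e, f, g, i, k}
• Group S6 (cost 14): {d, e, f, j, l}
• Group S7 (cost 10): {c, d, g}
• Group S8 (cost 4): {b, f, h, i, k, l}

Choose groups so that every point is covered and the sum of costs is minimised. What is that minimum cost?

19

S3, S4, S8 together cover every point (S3 ∪ S4 ∪ S8 = {a, b, c, d, e, f, g, h, i, j, k, l}); total cost 7 + 8 + 4 = 19.
No covering selection has total cost below 19.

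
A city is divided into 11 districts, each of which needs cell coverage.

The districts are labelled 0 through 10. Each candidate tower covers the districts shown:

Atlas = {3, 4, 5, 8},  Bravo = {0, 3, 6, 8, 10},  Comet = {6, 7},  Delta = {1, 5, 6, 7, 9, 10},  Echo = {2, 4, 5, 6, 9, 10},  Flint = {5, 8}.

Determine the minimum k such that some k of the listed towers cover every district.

Take {Bravo, Delta, Echo}. Their union is {0, 1, 2, 3, 4, 5, 6, 7, 8, 9, 10}, which is all 11 districts.
Only Bravo contains 0, so Bravo is forced; the remaining 6 districts need at least 2 more towers (each remaining tower adds at most 4) — so at least 3 towers are needed, and 3 is optimal.

3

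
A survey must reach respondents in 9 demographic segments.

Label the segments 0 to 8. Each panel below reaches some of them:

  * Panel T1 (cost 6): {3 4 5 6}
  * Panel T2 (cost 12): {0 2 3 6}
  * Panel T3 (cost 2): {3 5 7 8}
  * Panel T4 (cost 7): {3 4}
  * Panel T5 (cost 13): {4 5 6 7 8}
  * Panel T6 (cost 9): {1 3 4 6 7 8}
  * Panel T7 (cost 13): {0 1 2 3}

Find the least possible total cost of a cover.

21

T1, T3, T7 together cover every segment (T1 ∪ T3 ∪ T7 = {0, 1, 2, 3, 4, 5, 6, 7, 8}); total cost 6 + 2 + 13 = 21.
No covering selection has total cost below 21.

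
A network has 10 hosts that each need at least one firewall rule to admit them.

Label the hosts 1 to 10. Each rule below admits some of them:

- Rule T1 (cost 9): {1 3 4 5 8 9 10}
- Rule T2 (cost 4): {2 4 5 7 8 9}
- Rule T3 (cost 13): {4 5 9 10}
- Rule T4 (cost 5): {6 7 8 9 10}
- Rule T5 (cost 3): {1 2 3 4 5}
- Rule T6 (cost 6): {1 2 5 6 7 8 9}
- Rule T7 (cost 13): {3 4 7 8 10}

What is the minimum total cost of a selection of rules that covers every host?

8

T4, T5 together cover every host (T4 ∪ T5 = {1, 2, 3, 4, 5, 6, 7, 8, 9, 10}); total cost 5 + 3 = 8.
No covering selection has total cost below 8.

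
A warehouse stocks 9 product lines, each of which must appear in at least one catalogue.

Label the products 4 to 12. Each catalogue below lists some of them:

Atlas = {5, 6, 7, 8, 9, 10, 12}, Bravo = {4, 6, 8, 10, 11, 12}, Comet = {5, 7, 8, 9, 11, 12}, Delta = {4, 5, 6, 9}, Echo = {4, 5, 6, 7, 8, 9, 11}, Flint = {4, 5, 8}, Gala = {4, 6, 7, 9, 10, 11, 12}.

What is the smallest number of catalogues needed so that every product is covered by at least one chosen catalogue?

2

Take {Flint, Gala}. Their union is {4, 5, 6, 7, 8, 9, 10, 11, 12}, which is all 9 products.
No single catalogue has all 9 products (the largest, Atlas, has 7), so 2 is optimal.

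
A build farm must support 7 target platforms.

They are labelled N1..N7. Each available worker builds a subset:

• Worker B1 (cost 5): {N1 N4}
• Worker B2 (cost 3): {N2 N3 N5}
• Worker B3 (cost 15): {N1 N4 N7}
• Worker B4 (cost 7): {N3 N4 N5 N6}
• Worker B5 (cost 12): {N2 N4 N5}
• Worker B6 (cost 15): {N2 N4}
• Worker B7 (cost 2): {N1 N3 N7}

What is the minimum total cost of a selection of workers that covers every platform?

12

B2, B4, B7 together cover every platform (B2 ∪ B4 ∪ B7 = {N1, N2, N3, N4, N5, N6, N7}); total cost 3 + 7 + 2 = 12.
No covering selection has total cost below 12.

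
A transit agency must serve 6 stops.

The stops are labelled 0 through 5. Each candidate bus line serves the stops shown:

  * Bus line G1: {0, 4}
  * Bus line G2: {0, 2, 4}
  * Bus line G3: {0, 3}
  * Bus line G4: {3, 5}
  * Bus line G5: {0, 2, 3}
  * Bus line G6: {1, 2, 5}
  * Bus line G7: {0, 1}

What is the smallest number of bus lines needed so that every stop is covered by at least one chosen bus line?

3

G1 and G4 and G6 together: G1 ∪ G4 ∪ G6 = {0, 1, 2, 3, 4, 5} — every stop is covered.
No 2 of the 7 bus lines cover everything (all 21 combinations miss at least one stop), so 3 is optimal.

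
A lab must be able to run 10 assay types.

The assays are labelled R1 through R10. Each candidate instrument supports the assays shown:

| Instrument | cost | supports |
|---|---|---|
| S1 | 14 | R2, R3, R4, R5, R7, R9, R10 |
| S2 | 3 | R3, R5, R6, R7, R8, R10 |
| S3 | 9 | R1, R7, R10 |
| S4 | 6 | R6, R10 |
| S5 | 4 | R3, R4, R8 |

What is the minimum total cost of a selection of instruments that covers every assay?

26

S1, S2, S3 together cover every assay (S1 ∪ S2 ∪ S3 = {R1, R2, R3, R4, R5, R6, R7, R8, R9, R10}); total cost 14 + 3 + 9 = 26.
The greedy pick S2, S5, S1, S3 costs 30; no covering selection beats 26.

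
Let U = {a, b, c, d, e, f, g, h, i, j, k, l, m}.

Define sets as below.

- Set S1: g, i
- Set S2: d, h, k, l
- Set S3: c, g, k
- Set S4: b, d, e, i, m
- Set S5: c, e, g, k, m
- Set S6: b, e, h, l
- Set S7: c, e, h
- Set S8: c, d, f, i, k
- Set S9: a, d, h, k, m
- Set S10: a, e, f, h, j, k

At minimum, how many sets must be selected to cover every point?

S2 and S4 and S5 and S10 together: S2 ∪ S4 ∪ S5 ∪ S10 = {a, b, c, d, e, f, g, h, i, j, k, l, m} — every point is covered.
No 3 of the 10 sets cover everything (all 120 combinations miss at least one point), so 4 is optimal.

4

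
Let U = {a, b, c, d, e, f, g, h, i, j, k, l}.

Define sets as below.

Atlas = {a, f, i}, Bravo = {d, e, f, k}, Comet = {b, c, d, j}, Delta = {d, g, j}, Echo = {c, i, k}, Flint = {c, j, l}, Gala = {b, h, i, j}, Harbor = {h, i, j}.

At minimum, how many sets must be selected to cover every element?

Take {Atlas, Bravo, Delta, Flint, Gala}. Their union is {a, b, c, d, e, f, g, h, i, j, k, l}, which is all 12 elements.
No 4 of the 8 sets cover everything (all 70 combinations miss at least one element), so 5 is optimal.

5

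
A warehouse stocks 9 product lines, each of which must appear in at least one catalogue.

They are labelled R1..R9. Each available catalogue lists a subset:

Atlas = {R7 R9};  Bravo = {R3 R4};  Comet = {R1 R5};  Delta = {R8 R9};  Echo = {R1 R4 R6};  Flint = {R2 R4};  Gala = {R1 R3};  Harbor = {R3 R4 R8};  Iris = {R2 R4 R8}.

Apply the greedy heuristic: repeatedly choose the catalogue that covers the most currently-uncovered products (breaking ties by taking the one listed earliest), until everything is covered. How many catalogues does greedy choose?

Greedy: pick Echo (covers 3 new) → pick Atlas (covers 2 new) → pick Harbor (covers 2 new) → pick Comet (covers 1 new) → pick Flint (covers 1 new). Total picks: 5.

5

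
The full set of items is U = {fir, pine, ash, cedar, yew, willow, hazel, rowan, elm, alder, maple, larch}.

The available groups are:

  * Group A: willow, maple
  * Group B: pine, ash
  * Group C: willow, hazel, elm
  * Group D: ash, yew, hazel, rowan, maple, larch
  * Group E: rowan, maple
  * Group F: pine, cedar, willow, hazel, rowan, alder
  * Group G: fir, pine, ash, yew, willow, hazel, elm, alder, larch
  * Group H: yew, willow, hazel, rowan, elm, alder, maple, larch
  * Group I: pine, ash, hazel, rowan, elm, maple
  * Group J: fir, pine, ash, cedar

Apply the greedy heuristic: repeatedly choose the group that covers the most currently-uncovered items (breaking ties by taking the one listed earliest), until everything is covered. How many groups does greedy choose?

Greedy: pick G (covers 9 new) → pick D (covers 2 new) → pick F (covers 1 new). Total picks: 3.
(The true minimum cover uses only 2 groups, so greedy is not optimal here.)

3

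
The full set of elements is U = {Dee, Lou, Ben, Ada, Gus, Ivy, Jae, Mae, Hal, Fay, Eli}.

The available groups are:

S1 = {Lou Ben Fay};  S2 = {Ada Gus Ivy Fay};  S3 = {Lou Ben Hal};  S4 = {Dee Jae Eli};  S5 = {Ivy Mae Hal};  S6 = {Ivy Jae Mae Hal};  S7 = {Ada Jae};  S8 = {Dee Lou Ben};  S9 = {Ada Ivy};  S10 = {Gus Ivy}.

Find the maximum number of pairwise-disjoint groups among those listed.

3

S7, S8, S10 are pairwise disjoint (S7={Ada,Jae}; S8={Dee,Lou,Ben}; S10={Gus,Ivy}).
Every remaining group overlaps one of these, and no 4 of the listed groups are pairwise disjoint, so 3 is the maximum.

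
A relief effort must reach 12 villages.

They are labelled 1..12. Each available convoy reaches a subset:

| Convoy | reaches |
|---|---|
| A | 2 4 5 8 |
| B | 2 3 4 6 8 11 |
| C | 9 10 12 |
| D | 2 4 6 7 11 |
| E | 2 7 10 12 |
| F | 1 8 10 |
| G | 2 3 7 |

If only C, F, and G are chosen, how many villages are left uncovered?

4

Union of C, F, G = {1, 2, 3, 7, 8, 9, 10, 12}.
Not covered: 4, 5, 6, 11 — 4 villages.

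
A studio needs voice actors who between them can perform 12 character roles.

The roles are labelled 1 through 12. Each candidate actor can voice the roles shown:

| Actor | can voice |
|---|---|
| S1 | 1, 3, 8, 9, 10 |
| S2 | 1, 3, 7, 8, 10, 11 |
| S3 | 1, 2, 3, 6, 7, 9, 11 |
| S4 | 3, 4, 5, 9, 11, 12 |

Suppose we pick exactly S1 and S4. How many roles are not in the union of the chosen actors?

Union of S1, S4 = {1, 3, 4, 5, 8, 9, 10, 11, 12}.
Not covered: 2, 6, 7 — 3 roles.

3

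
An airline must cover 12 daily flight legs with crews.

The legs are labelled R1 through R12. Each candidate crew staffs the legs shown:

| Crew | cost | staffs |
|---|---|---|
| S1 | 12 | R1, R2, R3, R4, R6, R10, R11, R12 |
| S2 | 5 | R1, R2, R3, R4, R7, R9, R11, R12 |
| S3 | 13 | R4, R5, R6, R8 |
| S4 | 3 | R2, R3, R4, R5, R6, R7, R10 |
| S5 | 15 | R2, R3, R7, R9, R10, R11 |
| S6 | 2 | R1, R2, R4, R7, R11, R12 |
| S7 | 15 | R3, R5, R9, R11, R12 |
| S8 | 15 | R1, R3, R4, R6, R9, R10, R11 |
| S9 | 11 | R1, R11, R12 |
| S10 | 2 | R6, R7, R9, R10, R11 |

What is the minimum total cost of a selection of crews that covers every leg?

20

S2, S3, S10 together cover every leg (S2 ∪ S3 ∪ S10 = {R1, R2, R3, R4, R5, R6, R7, R8, R9, R10, R11, R12}); total cost 5 + 13 + 2 = 20.
No covering selection has total cost below 20.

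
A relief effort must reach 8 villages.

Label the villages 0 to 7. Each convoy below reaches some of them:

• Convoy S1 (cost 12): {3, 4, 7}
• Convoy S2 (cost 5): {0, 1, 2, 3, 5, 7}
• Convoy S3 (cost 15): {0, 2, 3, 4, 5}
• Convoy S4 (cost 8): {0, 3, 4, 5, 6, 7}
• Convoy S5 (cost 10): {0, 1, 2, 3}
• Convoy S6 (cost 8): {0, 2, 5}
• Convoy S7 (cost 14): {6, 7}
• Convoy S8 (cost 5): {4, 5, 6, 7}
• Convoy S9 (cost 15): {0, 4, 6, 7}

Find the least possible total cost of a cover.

S2, S8 together cover every village (S2 ∪ S8 = {0, 1, 2, 3, 4, 5, 6, 7}); total cost 5 + 5 = 10.
No covering selection has total cost below 10.

10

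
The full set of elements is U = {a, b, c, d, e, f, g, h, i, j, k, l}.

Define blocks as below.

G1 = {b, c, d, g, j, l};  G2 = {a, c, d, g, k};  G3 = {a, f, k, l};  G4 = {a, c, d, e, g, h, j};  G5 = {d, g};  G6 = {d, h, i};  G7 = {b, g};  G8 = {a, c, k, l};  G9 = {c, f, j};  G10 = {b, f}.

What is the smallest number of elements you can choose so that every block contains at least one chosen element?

The 4 elements {c, d, f, g} hit every block.
No choice of 3 elements meets every block, so 4 is the minimum.

4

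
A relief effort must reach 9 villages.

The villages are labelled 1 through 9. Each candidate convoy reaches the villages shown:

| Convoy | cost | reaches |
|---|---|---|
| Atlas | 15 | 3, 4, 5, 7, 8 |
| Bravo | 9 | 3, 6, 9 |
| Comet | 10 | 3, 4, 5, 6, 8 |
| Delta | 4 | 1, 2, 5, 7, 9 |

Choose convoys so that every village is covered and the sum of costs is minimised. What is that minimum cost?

14

Comet, Delta together cover every village (Comet ∪ Delta = {1, 2, 3, 4, 5, 6, 7, 8, 9}); total cost 10 + 4 = 14.
No covering selection has total cost below 14.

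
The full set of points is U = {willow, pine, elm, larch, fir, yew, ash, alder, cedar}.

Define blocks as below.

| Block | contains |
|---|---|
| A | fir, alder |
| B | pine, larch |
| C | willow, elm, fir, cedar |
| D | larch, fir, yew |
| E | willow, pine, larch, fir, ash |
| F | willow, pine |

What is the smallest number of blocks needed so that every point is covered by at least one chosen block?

A and C and D and E together: A ∪ C ∪ D ∪ E = {willow, pine, elm, larch, fir, yew, ash, alder, cedar} — every point is covered.
No 3 of the 6 blocks cover everything (all 20 combinations miss at least one point), so 4 is optimal.

4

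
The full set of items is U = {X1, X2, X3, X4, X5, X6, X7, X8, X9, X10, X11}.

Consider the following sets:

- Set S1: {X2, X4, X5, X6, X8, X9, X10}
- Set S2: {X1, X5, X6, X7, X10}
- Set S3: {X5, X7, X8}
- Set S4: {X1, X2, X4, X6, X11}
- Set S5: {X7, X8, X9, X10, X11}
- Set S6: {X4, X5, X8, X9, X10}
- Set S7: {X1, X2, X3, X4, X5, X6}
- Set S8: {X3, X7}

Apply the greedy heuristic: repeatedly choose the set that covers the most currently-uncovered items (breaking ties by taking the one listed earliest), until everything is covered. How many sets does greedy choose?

Greedy: pick S1 (covers 7 new) → pick S2 (covers 2 new) → pick S4 (covers 1 new) → pick S7 (covers 1 new). Total picks: 4.
(The true minimum cover uses only 2 sets, so greedy is not optimal here.)

4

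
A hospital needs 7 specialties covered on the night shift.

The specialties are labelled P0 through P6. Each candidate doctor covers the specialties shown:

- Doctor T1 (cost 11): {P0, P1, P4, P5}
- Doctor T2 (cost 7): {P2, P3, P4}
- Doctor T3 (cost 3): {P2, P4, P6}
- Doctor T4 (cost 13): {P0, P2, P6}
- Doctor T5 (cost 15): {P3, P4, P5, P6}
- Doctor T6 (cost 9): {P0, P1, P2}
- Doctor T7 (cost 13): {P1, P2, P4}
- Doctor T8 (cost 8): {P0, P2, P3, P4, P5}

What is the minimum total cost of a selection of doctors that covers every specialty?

20

T3, T6, T8 together cover every specialty (T3 ∪ T6 ∪ T8 = {P0, P1, P2, P3, P4, P5, P6}); total cost 3 + 9 + 8 = 20.
No covering selection has total cost below 20.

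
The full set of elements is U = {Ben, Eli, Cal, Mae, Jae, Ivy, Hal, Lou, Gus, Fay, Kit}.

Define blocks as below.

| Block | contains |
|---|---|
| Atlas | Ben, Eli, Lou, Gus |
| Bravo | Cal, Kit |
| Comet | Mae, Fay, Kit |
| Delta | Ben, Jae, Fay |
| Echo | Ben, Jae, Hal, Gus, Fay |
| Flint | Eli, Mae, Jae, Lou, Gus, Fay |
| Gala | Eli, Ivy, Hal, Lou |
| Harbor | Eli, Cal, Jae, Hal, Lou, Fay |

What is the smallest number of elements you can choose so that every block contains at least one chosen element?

Take H = {Cal, Lou, Fay}. Each listed block contains at least one of these, so H is a hitting set of size 3.
The blocks Bravo, Delta, Gala are pairwise disjoint, so any hitting set needs a separate element for each — at least 3. Hence 3 is optimal.

3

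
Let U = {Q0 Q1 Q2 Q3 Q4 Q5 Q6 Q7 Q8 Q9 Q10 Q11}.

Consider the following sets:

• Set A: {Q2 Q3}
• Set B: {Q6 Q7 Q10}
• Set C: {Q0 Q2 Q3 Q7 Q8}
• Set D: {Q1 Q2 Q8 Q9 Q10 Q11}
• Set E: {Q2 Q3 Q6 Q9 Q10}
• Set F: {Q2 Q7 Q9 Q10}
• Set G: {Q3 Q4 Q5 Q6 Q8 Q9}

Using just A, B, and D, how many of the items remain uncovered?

3

Union of A, B, D = {Q1, Q2, Q3, Q6, Q7, Q8, Q9, Q10, Q11}.
Not covered: Q0, Q4, Q5 — 3 items.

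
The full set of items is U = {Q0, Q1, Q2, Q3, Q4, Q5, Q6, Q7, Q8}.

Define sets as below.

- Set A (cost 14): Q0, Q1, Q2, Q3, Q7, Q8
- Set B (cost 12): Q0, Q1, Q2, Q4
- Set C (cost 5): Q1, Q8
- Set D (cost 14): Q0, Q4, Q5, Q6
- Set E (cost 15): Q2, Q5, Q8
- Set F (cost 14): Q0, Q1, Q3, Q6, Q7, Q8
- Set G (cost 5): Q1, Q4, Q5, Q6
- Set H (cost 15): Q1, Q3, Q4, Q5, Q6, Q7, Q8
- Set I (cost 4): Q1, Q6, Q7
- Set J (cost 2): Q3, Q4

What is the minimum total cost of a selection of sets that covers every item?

A, G together cover every item (A ∪ G = {Q0, Q1, Q2, Q3, Q4, Q5, Q6, Q7, Q8}); total cost 14 + 5 = 19.
The greedy pick J, I, A, G costs 25; no covering selection beats 19.

19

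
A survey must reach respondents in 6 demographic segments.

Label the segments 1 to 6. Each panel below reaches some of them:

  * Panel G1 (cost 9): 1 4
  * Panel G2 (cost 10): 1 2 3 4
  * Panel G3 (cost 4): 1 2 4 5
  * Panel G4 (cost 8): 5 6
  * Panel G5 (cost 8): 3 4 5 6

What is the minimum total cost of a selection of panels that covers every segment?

G3, G5 together cover every segment (G3 ∪ G5 = {1, 2, 3, 4, 5, 6}); total cost 4 + 8 = 12.
No covering selection has total cost below 12.

12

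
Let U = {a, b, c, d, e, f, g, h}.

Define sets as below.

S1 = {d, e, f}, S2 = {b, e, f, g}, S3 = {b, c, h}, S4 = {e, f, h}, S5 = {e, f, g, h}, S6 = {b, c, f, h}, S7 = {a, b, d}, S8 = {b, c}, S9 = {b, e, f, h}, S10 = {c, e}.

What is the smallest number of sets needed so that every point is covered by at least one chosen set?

3

Take {S2, S3, S7}. Their union is {a, b, c, d, e, f, g, h}, which is all 8 points.
Only S7 contains a, so S7 is forced; the remaining 5 points need at least 2 more sets (each remaining set adds at most 4) — so at least 3 sets are needed, and 3 is optimal.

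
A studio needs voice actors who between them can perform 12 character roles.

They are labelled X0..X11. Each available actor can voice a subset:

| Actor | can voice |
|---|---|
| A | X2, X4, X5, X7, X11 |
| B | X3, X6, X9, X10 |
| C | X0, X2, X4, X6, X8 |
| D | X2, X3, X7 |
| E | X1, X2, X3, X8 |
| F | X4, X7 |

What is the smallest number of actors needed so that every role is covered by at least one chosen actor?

4

A and B and C and E together: A ∪ B ∪ C ∪ E = {X0, X1, X2, X3, X4, X5, X6, X7, X8, X9, X10, X11} — every role is covered.
Only C contains X0, so C is forced; the remaining 7 roles need at least 3 more actors (each remaining actor adds at most 3) — so at least 4 actors are needed, and 4 is optimal.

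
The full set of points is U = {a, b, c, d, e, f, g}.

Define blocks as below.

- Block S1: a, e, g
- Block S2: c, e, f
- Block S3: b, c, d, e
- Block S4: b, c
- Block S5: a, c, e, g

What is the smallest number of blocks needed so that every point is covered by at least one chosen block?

3

S1 and S2 and S3 together: S1 ∪ S2 ∪ S3 = {a, b, c, d, e, f, g} — every point is covered.
Only S3 contains d, so S3 is forced; the remaining 3 points need at least 2 more blocks (each remaining block adds at most 2) — so at least 3 blocks are needed, and 3 is optimal.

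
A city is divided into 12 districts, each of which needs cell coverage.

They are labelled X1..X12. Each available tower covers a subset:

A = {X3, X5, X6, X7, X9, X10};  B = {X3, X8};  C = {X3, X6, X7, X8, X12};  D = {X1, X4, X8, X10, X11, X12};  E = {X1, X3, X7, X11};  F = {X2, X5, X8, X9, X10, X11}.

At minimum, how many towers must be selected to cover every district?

3

Take {C, D, F}. Their union is {X1, X2, X3, X4, X5, X6, X7, X8, X9, X10, X11, X12}, which is all 12 districts.
Only F contains X2, so F is forced; the remaining 6 districts need at least 2 more towers (each remaining tower adds at most 4) — so at least 3 towers are needed, and 3 is optimal.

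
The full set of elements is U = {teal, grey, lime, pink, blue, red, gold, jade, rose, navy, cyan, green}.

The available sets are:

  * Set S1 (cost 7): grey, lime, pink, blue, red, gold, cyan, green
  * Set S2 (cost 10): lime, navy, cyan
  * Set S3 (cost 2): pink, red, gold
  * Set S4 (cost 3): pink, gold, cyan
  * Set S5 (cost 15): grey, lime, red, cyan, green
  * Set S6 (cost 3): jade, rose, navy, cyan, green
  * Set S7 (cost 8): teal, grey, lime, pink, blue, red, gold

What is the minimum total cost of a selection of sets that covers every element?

S6, S7 together cover every element (S6 ∪ S7 = {teal, grey, lime, pink, blue, red, gold, jade, rose, navy, cyan, green}); total cost 3 + 8 = 11.
The greedy pick S6, S3, S7 costs 13; no covering selection beats 11.

11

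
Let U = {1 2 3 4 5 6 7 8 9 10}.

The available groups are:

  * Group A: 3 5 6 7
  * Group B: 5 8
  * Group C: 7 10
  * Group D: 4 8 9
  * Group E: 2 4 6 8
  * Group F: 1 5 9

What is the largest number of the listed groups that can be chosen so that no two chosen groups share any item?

C, E, F are pairwise disjoint (C={7,10}; E={2,4,6,8}; F={1,5,9}).
Every remaining group overlaps one of these, and no 4 of the listed groups are pairwise disjoint, so 3 is the maximum.

3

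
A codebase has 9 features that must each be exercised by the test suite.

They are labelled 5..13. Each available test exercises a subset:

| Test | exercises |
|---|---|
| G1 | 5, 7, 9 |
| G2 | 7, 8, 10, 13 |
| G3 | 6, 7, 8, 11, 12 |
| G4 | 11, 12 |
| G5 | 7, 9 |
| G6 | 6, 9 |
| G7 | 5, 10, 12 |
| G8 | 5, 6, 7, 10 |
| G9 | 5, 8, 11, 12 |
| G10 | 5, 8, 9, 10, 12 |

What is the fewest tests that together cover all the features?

3

G1 and G2 and G3 together: G1 ∪ G2 ∪ G3 = {5, 6, 7, 8, 9, 10, 11, 12, 13} — every feature is covered.
Only G2 contains 13, so G2 is forced; the remaining 5 features need at least 2 more tests (each remaining test adds at most 3) — so at least 3 tests are needed, and 3 is optimal.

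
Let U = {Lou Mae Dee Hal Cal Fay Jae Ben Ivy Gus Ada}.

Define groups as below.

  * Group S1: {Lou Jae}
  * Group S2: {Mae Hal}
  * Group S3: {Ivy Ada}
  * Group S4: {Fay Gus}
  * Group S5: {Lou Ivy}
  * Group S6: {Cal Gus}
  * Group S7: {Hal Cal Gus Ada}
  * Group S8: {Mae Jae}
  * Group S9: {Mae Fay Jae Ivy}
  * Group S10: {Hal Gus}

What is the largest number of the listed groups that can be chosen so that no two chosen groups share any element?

4

S1, S2, S3, S4 are pairwise disjoint (S1={Lou,Jae}; S2={Mae,Hal}; S3={Ivy,Ada}; S4={Fay,Gus}).
Every remaining group overlaps one of these, and no 5 of the listed groups are pairwise disjoint, so 4 is the maximum.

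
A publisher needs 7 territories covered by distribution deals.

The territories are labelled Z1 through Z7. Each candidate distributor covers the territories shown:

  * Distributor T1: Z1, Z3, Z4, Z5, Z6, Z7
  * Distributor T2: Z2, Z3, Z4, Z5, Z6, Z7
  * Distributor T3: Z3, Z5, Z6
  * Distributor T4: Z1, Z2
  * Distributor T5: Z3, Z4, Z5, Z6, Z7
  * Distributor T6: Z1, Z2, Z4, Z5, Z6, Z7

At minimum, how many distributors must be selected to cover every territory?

T1 and T2 together: T1 ∪ T2 = {Z1, Z2, Z3, Z4, Z5, Z6, Z7} — every territory is covered.
No single distributor has all 7 territories (the largest, T1, has 6), so 2 is optimal.

2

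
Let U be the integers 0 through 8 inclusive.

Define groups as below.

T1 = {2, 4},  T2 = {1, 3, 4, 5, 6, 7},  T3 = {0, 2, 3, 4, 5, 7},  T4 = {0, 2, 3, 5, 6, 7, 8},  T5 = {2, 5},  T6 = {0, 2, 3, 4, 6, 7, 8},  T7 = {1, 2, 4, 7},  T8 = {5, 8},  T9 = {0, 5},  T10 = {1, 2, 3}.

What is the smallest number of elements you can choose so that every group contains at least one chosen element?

Take H = {2, 5}. Each listed group contains at least one of these, so H is a hitting set of size 2.
The groups T1, T8 are pairwise disjoint, so any hitting set needs a separate element for each — at least 2. Hence 2 is optimal.

2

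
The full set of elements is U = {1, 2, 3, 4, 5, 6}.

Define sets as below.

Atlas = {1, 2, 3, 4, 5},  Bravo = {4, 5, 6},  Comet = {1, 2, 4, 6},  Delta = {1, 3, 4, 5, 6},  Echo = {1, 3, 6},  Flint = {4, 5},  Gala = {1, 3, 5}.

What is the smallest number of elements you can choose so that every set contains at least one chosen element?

2

Take H = {1, 5}. Each listed set contains at least one of these, so H is a hitting set of size 2.
The sets Echo, Flint are pairwise disjoint, so any hitting set needs a separate element for each — at least 2. Hence 2 is optimal.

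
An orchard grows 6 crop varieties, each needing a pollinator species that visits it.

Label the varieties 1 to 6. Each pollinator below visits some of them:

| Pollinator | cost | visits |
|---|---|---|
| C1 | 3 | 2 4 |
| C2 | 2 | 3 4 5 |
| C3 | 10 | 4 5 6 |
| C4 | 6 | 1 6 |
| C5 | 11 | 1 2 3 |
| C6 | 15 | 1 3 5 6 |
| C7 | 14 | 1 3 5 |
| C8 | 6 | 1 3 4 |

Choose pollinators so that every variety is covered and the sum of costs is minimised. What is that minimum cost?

11

C1, C2, C4 together cover every variety (C1 ∪ C2 ∪ C4 = {1, 2, 3, 4, 5, 6}); total cost 3 + 2 + 6 = 11.
No covering selection has total cost below 11.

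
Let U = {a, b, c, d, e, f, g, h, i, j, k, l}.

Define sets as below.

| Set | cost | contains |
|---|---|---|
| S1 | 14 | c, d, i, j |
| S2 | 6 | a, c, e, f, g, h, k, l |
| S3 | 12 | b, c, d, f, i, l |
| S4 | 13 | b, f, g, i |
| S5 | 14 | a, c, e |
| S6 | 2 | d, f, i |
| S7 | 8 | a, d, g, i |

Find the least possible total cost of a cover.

S1, S2, S3 together cover every point (S1 ∪ S2 ∪ S3 = {a, b, c, d, e, f, g, h, i, j, k, l}); total cost 14 + 6 + 12 = 32.
The greedy pick S6, S2, S3, S1 costs 34; no covering selection beats 32.

32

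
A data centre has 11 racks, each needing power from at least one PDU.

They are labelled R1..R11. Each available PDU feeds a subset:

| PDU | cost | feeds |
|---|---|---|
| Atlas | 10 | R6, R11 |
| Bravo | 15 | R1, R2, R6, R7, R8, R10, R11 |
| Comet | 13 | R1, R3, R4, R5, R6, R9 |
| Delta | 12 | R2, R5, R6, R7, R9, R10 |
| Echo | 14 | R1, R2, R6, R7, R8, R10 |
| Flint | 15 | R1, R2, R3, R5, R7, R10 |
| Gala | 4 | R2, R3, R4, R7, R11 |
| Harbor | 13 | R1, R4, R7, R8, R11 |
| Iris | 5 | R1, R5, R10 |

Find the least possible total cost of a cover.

Bravo, Comet together cover every rack (Bravo ∪ Comet = {R1, R2, R3, R4, R5, R6, R7, R8, R9, R10, R11}); total cost 15 + 13 = 28.
The greedy pick Gala, Iris, Delta, Harbor costs 34; no covering selection beats 28.

28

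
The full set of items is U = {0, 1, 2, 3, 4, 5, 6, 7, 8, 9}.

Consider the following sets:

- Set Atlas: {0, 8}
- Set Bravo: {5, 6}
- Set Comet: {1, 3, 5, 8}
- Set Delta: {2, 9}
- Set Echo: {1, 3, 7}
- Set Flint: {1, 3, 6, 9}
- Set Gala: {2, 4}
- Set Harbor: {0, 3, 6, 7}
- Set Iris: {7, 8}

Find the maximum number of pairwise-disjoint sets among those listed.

4

Atlas, Bravo, Delta, Echo are pairwise disjoint (Atlas={0,8}; Bravo={5,6}; Delta={2,9}; Echo={1,3,7}).
Every remaining set overlaps one of these, and no 5 of the listed sets are pairwise disjoint, so 4 is the maximum.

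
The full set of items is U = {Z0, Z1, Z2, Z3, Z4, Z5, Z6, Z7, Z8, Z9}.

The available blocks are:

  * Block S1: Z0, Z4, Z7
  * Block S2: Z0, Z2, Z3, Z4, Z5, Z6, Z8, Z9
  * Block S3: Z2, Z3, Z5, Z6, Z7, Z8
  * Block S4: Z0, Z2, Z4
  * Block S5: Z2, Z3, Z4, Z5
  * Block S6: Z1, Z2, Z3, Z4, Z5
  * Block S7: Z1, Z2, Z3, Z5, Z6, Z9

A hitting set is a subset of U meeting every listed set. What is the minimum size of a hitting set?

Take H = {Z0, Z2}. Each listed block contains at least one of these, so H is a hitting set of size 2.
The blocks S1, S7 are pairwise disjoint, so any hitting set needs a separate item for each — at least 2. Hence 2 is optimal.

2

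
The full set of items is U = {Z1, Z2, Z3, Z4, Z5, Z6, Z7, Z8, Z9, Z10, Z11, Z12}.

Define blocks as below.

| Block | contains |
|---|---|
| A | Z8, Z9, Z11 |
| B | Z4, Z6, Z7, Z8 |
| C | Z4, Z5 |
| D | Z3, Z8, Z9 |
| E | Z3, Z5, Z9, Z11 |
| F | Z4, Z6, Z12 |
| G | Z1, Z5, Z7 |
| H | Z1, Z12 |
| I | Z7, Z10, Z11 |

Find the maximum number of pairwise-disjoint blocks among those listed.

C, D, H, I are pairwise disjoint (C={Z4,Z5}; D={Z3,Z8,Z9}; H={Z1,Z12}; I={Z7,Z10,Z11}).
Every remaining block overlaps one of these, and no 5 of the listed blocks are pairwise disjoint, so 4 is the maximum.

4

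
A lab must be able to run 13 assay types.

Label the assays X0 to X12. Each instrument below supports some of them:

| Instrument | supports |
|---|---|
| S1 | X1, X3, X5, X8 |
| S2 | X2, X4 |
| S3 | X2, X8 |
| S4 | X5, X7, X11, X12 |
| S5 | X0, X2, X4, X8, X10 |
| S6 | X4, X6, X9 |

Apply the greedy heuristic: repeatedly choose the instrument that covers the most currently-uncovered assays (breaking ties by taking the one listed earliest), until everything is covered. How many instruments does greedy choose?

Greedy: pick S5 (covers 5 new) → pick S4 (covers 4 new) → pick S1 (covers 2 new) → pick S6 (covers 2 new). Total picks: 4.

4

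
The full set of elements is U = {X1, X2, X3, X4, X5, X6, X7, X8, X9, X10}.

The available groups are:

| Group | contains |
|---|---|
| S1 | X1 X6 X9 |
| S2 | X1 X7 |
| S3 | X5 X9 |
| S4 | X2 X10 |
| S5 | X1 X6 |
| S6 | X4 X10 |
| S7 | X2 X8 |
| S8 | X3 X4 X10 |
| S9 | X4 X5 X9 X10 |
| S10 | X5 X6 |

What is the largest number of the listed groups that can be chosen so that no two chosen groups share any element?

4

S3, S5, S7, S8 are pairwise disjoint (S3={X5,X9}; S5={X1,X6}; S7={X2,X8}; S8={X3,X4,X10}).
Every remaining group overlaps one of these, and no 5 of the listed groups are pairwise disjoint, so 4 is the maximum.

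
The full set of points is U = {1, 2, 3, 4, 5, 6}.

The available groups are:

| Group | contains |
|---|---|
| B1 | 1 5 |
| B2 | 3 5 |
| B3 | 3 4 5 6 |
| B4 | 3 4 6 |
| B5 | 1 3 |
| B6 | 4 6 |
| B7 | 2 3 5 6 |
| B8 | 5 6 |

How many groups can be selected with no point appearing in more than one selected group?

2

B5, B6 are pairwise disjoint (B5={1,3}; B6={4,6}).
Every remaining group overlaps one of these, and no 3 of the listed groups are pairwise disjoint, so 2 is the maximum.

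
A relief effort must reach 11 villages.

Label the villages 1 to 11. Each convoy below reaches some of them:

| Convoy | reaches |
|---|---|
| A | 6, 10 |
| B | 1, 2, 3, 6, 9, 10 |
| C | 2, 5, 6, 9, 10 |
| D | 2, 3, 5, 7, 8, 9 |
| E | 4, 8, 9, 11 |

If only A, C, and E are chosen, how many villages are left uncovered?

3

Union of A, C, E = {2, 4, 5, 6, 8, 9, 10, 11}.
Not covered: 1, 3, 7 — 3 villages.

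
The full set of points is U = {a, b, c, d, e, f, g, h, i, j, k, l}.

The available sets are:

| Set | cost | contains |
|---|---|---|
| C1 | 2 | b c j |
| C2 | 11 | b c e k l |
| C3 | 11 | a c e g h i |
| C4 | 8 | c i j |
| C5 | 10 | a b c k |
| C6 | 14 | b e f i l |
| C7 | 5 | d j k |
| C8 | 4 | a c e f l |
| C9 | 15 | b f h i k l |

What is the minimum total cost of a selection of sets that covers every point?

C1, C3, C7, C8 together cover every point (C1 ∪ C3 ∪ C7 ∪ C8 = {a, b, c, d, e, f, g, h, i, j, k, l}); total cost 2 + 11 + 5 + 4 = 22.
No covering selection has total cost below 22.

22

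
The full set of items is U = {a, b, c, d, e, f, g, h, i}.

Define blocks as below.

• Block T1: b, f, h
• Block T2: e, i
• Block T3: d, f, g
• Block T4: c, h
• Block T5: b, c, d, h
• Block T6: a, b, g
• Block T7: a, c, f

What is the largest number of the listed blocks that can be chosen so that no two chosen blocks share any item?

T2, T4, T6 are pairwise disjoint (T2={e,i}; T4={c,h}; T6={a,b,g}).
Every remaining block overlaps one of these, and no 4 of the listed blocks are pairwise disjoint, so 3 is the maximum.

3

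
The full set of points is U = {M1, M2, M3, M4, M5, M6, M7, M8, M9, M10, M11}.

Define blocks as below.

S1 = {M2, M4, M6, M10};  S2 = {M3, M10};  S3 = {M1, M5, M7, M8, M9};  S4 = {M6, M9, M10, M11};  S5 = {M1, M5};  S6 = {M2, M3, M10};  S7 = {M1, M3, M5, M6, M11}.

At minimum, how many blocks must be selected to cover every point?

3

Take {S1, S3, S7}. Their union is {M1, M2, M3, M4, M5, M6, M7, M8, M9, M10, M11}, which is all 11 points.
Each block has at most 5 points, and 2·5 = 10 < 11 — so at least 3 blocks are needed, and 3 is optimal.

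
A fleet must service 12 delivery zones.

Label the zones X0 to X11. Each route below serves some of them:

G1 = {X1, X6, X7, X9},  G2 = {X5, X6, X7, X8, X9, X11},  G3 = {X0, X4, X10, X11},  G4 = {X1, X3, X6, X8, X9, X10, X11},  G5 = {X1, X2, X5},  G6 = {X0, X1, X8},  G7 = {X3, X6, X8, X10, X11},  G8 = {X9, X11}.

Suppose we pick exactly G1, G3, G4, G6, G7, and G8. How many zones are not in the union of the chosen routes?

2

Union of G1, G3, G4, G6, G7, G8 = {X0, X1, X3, X4, X6, X7, X8, X9, X10, X11}.
Not covered: X2, X5 — 2 zones.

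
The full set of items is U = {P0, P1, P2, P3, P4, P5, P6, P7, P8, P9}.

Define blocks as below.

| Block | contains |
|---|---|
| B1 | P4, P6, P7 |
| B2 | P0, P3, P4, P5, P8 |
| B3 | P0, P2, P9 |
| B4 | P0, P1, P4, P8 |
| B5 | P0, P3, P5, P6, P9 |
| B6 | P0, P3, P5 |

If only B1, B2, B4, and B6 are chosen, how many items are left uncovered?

Union of B1, B2, B4, B6 = {P0, P1, P3, P4, P5, P6, P7, P8}.
Not covered: P2, P9 — 2 items.

2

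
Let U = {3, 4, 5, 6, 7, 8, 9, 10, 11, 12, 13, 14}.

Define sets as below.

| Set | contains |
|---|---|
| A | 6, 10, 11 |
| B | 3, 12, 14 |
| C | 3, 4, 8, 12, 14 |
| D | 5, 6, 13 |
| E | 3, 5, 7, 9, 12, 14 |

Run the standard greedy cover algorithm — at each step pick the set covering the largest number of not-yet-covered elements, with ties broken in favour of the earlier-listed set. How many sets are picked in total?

4

Greedy: pick E (covers 6 new) → pick A (covers 3 new) → pick C (covers 2 new) → pick D (covers 1 new). Total picks: 4.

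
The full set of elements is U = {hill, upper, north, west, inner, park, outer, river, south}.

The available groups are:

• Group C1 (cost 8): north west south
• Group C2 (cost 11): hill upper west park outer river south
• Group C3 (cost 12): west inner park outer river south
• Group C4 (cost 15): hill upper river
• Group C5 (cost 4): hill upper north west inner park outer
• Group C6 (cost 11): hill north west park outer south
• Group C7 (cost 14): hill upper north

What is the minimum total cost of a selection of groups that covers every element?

C2, C5 together cover every element (C2 ∪ C5 = {hill, upper, north, west, inner, park, outer, river, south}); total cost 11 + 4 = 15.
No covering selection has total cost below 15.

15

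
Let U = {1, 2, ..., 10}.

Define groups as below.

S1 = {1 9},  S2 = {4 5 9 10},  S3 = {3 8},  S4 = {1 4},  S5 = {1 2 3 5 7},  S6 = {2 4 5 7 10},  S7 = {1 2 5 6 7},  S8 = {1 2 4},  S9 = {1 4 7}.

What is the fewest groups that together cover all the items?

3

S2 and S3 and S7 together: S2 ∪ S3 ∪ S7 = {1, 2, 3, 4, 5, 6, 7, 8, 9, 10} — every item is covered.
Only S7 contains 6, so S7 is forced; the remaining 5 items need at least 2 more groups (each remaining group adds at most 3) — so at least 3 groups are needed, and 3 is optimal.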